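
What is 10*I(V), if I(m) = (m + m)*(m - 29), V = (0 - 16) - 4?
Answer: 19600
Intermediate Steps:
V = -20 (V = -16 - 4 = -20)
I(m) = 2*m*(-29 + m) (I(m) = (2*m)*(-29 + m) = 2*m*(-29 + m))
10*I(V) = 10*(2*(-20)*(-29 - 20)) = 10*(2*(-20)*(-49)) = 10*1960 = 19600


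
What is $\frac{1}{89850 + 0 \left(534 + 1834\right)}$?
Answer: $\frac{1}{89850} \approx 1.113 \cdot 10^{-5}$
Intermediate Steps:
$\frac{1}{89850 + 0 \left(534 + 1834\right)} = \frac{1}{89850 + 0 \cdot 2368} = \frac{1}{89850 + 0} = \frac{1}{89850}$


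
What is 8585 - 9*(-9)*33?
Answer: 11258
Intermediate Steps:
8585 - 9*(-9)*33 = 8585 - (-81)*33 = 8585 - 1*(-2673) = 8585 + 2673 = 11258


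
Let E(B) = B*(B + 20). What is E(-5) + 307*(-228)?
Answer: -70071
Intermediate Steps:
E(B) = B*(20 + B)
E(-5) + 307*(-228) = -5*(20 - 5) + 307*(-228) = -5*15 - 69996 = -75 - 69996 = -70071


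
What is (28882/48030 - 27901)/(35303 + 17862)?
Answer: -670028074/1276757475 ≈ -0.52479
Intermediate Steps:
(28882/48030 - 27901)/(35303 + 17862) = (28882*(1/48030) - 27901)/53165 = (14441/24015 - 27901)*(1/53165) = -670028074/24015*1/53165 = -670028074/1276757475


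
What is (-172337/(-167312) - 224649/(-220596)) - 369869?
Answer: -1137598487001829/3075696496 ≈ -3.6987e+5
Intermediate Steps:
(-172337/(-167312) - 224649/(-220596)) - 369869 = (-172337*(-1/167312) - 224649*(-1/220596)) - 369869 = (172337/167312 + 74883/73532) - 369869 = 6300277195/3075696496 - 369869 = -1137598487001829/3075696496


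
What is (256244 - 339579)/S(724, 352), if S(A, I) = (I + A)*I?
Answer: -83335/378752 ≈ -0.22003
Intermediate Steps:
S(A, I) = I*(A + I) (S(A, I) = (A + I)*I = I*(A + I))
(256244 - 339579)/S(724, 352) = (256244 - 339579)/((352*(724 + 352))) = -83335/(352*1076) = -83335/378752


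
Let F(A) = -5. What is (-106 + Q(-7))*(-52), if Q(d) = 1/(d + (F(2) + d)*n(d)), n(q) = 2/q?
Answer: 138164/25 ≈ 5526.6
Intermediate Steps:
Q(d) = 1/(d + 2*(-5 + d)/d) (Q(d) = 1/(d + (-5 + d)*(2/d)) = 1/(d + 2*(-5 + d)/d))
(-106 + Q(-7))*(-52) = (-106 - 7/(-10 - 7*(2 - 7)))*(-52) = (-106 - 7/(-10 - 7*(-5)))*(-52) = (-106 - 7/(-10 + 35))*(-52) = (-106 - 7/25)*(-52) = -2657/25*(-52) = 138164/25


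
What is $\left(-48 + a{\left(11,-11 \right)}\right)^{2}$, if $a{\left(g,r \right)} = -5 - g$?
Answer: $4096$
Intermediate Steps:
$\left(-48 + a{\left(11,-11 \right)}\right)^{2} = \left(-48 - 16\right)^{2} = \left(-64\right)^{2} = 4096$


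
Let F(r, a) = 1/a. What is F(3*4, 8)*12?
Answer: 3/2 ≈ 1.5000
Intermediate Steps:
F(3*4, 8)*12 = 12/8 = (1/8)*12 = 3/2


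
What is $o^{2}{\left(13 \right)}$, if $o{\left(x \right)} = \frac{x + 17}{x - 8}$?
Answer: $36$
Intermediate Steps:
$o{\left(x \right)} = \frac{17 + x}{-8 + x}$
$o^{2}{\left(13 \right)} = \left(\frac{17 + 13}{-8 + 13}\right)^{2} = \left(\frac{1}{5} \cdot 30\right)^{2} = 6^{2} = 36$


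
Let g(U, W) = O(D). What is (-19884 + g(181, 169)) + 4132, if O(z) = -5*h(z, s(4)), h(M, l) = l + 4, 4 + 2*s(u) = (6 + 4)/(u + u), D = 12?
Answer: -126121/8 ≈ -15765.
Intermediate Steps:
s(u) = -2 + 5/(2*u) (s(u) = -2 + ((6 + 4)/(u + u))/2 = -2 + (10/((2*u)))/2 = -2 + (10*(1/(2*u)))/2 = -2 + (5/u)/2 = -2 + 5/(2*u))
h(M, l) = 4 + l
O(z) = -105/8 (O(z) = -5*(4 + (-2 + (5/2)/4)) = -5*(4 + (-2 + (5/2)*(1/4))) = -5*(4 + (-2 + 5/8)) = -5*(4 - 11/8) = -5*21/8 = -105/8)
g(U, W) = -105/8
(-19884 + g(181, 169)) + 4132 = (-19884 - 105/8) + 4132 = -159177/8 + 4132 = -126121/8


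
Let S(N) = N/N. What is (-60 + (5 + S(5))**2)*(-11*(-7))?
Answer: -1848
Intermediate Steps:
S(N) = 1
(-60 + (5 + S(5))**2)*(-11*(-7)) = (-60 + (5 + 1)**2)*(-11*(-7)) = (-60 + 6**2)*77 = (-60 + 36)*77 = -24*77 = -1848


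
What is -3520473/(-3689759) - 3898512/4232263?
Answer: 514997881791/15616030494617 ≈ 0.032979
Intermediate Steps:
-3520473/(-3689759) - 3898512/4232263 = -3520473*(-1/3689759) - 3898512*1/4232263 = 3520473/3689759 - 3898512/4232263 = 514997881791/15616030494617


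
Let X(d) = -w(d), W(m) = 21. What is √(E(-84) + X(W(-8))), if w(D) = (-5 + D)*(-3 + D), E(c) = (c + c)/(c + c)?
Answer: I*√287 ≈ 16.941*I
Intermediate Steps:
E(c) = 1 (E(c) = (2*c)/((2*c)) = (2*c)*(1/(2*c)) = 1)
X(d) = -15 - d² + 8*d (X(d) = -(15 + d² - 8*d) = -15 - d² + 8*d)
√(E(-84) + X(W(-8))) = √(1 + (-15 - 1*21² + 8*21)) = √(1 + (-15 - 1*441 + 168)) = √(1 + (-15 - 441 + 168)) = √(1 - 288) = √(-287) = I*√287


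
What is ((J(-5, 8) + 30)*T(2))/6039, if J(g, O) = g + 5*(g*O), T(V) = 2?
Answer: -350/6039 ≈ -0.057957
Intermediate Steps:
J(g, O) = g + 5*O*g (J(g, O) = g + 5*(O*g) = g + 5*O*g)
((J(-5, 8) + 30)*T(2))/6039 = ((-5*(1 + 5*8) + 30)*2)/6039 = ((-5*(1 + 40) + 30)*2)*(1/6039) = ((-5*41 + 30)*2)*(1/6039) = ((-205 + 30)*2)*(1/6039) = -175*2*(1/6039) = -350*1/6039 = -350/6039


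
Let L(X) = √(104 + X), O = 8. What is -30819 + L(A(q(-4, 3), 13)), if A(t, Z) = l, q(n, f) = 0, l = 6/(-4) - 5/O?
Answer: -30819 + √1630/4 ≈ -30809.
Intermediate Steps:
l = -17/8 (l = 6/(-4) - 5/8 = 6*(-¼) - 5*⅛ = -3/2 - 5/8 = -17/8 ≈ -2.1250)
A(t, Z) = -17/8
-30819 + L(A(q(-4, 3), 13)) = -30819 + √(104 - 17/8) = -30819 + √(815/8) = -30819 + √1630/4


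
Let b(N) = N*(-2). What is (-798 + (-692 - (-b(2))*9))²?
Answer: 2328676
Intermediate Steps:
b(N) = -2*N
(-798 + (-692 - (-b(2))*9))² = (-798 + (-692 - (-(-2)*2)*9))² = (-798 + (-692 - (-1*(-4))*9))² = (-798 + (-692 - 4*9))² = (-798 + (-692 - 1*36))² = (-798 + (-692 - 36))² = (-798 - 728)² = (-1526)² = 2328676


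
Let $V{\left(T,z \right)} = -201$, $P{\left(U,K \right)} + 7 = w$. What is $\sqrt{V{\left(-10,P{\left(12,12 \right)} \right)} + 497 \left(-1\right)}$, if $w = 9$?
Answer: $i \sqrt{698} \approx 26.42 i$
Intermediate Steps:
$P{\left(U,K \right)} = 2$ ($P{\left(U,K \right)} = -7 + 9 = 2$)
$\sqrt{V{\left(-10,P{\left(12,12 \right)} \right)} + 497 \left(-1\right)} = \sqrt{-201 + 497 \left(-1\right)} = \sqrt{-201 - 497} = \sqrt{-698} = i \sqrt{698}$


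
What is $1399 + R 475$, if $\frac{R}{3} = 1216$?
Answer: $1734199$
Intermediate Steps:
$R = 3648$ ($R = 3 \cdot 1216 = 3648$)
$1399 + R 475 = 1399 + 3648 \cdot 475 = 1399 + 1732800 = 1734199$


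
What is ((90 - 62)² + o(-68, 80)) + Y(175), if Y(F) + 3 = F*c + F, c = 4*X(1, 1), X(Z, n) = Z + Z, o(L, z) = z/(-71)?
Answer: 167196/71 ≈ 2354.9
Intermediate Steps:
o(L, z) = -z/71 (o(L, z) = z*(-1/71) = -z/71)
X(Z, n) = 2*Z
c = 8 (c = 4*(2*1) = 4*2 = 8)
Y(F) = -3 + 9*F (Y(F) = -3 + (F*8 + F) = -3 + (8*F + F) = -3 + 9*F)
((90 - 62)² + o(-68, 80)) + Y(175) = ((90 - 62)² - 1/71*80) + (-3 + 9*175) = (28² - 80/71) + (-3 + 1575) = (784 - 80/71) + 1572 = 55584/71 + 1572 = 167196/71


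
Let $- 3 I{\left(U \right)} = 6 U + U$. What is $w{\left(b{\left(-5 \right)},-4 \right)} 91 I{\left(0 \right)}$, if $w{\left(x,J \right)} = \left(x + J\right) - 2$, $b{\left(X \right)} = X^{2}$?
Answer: $0$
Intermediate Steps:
$w{\left(x,J \right)} = -2 + J + x$ ($w{\left(x,J \right)} = \left(J + x\right) - 2 = -2 + J + x$)
$I{\left(U \right)} = - \frac{7 U}{3}$ ($I{\left(U \right)} = - \frac{6 U + U}{3} = - \frac{7 U}{3}$)
$w{\left(b{\left(-5 \right)},-4 \right)} 91 I{\left(0 \right)} = \left(-2 - 4 + \left(-5\right)^{2}\right) 91 \left(\left(- \frac{7}{3}\right) 0\right) = \left(-2 - 4 + 25\right) 91 \cdot 0 = 19 \cdot 91 \cdot 0 = 1729 \cdot 0 = 0$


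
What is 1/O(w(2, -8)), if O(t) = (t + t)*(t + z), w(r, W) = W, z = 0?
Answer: 1/128 ≈ 0.0078125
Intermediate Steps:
O(t) = 2*t² (O(t) = (t + t)*(t + 0) = (2*t)*t = 2*t²)
1/O(w(2, -8)) = 1/(2*(-8)²) = 1/(2*64) = 1/128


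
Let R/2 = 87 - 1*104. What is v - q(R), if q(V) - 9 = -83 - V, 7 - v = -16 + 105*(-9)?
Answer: 1008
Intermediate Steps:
v = 968 (v = 7 - (-16 + 105*(-9)) = 7 - (-16 - 945) = 7 - 1*(-961) = 7 + 961 = 968)
R = -34 (R = 2*(87 - 1*104) = 2*(87 - 104) = 2*(-17) = -34)
q(V) = -74 - V (q(V) = 9 + (-83 - V) = -74 - V)
v - q(R) = 968 - (-74 - 1*(-34)) = 968 - (-74 + 34) = 968 - 1*(-40) = 968 + 40 = 1008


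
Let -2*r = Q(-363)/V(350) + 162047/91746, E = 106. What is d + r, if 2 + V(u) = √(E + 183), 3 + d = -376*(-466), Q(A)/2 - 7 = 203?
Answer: 32147452861/183492 ≈ 1.7520e+5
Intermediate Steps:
Q(A) = 420 (Q(A) = 14 + 2*203 = 14 + 406 = 420)
d = 175213 (d = -3 - 376*(-466) = -3 + 175216 = 175213)
V(u) = 15 (V(u) = -2 + √(106 + 183) = -2 + √289 = -2 + 17 = 15)
r = -2730935/183492 (r = -(420/15 + 162047/91746)/2 = -(420*(1/15) + 162047*(1/91746))/2 = -(28 + 162047/91746)/2 = -½*2730935/91746 = -2730935/183492 ≈ -14.883)
d + r = 175213 - 2730935/183492 = 32147452861/183492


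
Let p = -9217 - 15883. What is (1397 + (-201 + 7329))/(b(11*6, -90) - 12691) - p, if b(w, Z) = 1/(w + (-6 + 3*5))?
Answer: 770649775/30704 ≈ 25099.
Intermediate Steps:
b(w, Z) = 1/(9 + w) (b(w, Z) = 1/(w + (-6 + 15)) = 1/(w + 9) = 1/(9 + w))
p = -25100
(1397 + (-201 + 7329))/(b(11*6, -90) - 12691) - p = (1397 + (-201 + 7329))/(1/(9 + 11*6) - 12691) - 1*(-25100) = (1397 + 7128)/(1/(9 + 66) - 12691) + 25100 = 8525/(1/75 - 12691) + 25100 = 8525/(-951824/75) + 25100 = 8525*(-75/951824) + 25100 = -20625/30704 + 25100 = 770649775/30704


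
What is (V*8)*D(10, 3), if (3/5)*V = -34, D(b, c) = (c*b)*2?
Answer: -27200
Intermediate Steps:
D(b, c) = 2*b*c (D(b, c) = (b*c)*2 = 2*b*c)
V = -170/3 (V = (5/3)*(-34) = -170/3 ≈ -56.667)
(V*8)*D(10, 3) = (-170/3*8)*(2*10*3) = -1360/3*60 = -27200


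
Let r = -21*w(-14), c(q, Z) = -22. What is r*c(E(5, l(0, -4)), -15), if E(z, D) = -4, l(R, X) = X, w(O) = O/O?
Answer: 462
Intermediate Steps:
w(O) = 1
r = -21 (r = -21*1 = -21)
r*c(E(5, l(0, -4)), -15) = -21*(-22) = 462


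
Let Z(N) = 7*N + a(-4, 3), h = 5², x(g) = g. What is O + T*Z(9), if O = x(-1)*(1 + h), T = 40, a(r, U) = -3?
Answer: 2374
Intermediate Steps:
h = 25
Z(N) = -3 + 7*N (Z(N) = 7*N - 3 = -3 + 7*N)
O = -26 (O = -(1 + 25) = -1*26 = -26)
O + T*Z(9) = -26 + 40*(-3 + 7*9) = -26 + 40*(-3 + 63) = -26 + 40*60 = -26 + 2400 = 2374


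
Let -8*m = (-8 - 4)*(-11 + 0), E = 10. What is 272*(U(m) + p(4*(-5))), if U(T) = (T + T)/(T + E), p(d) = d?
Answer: -52768/13 ≈ -4059.1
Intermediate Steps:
m = -33/2 (m = -(-8 - 4)*(-11 + 0)/8 = -(-3)*(-11)/2 = -⅛*132 = -33/2 ≈ -16.500)
U(T) = 2*T/(10 + T) (U(T) = (T + T)/(T + 10) = (2*T)/(10 + T) = 2*T/(10 + T))
272*(U(m) + p(4*(-5))) = 272*(2*(-33/2)/(10 - 33/2) + 4*(-5)) = 272*(2*(-33/2)/(-13/2) - 20) = 272*(2*(-33/2)*(-2/13) - 20) = 272*(66/13 - 20) = 272*(-194/13) = -52768/13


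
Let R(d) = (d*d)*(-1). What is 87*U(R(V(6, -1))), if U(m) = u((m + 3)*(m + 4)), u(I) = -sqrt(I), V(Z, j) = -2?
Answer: 0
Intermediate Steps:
R(d) = -d**2 (R(d) = d**2*(-1) = -d**2)
U(m) = -sqrt((3 + m)*(4 + m)) (U(m) = -sqrt((m + 3)*(m + 4)) = -sqrt((3 + m)*(4 + m)))
87*U(R(V(6, -1))) = 87*(-sqrt(12 + (-1*(-2)**2)**2 + 7*(-1*(-2)**2))) = 87*(-sqrt(12 + (-1*4)**2 + 7*(-1*4))) = 87*(-sqrt(12 + (-4)**2 + 7*(-4))) = 87*(-sqrt(12 + 16 - 28)) = 87*(-sqrt(0)) = 87*(-1*0) = 87*0 = 0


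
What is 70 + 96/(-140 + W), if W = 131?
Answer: 178/3 ≈ 59.333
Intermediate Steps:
70 + 96/(-140 + W) = 70 + 96/(-140 + 131) = 70 + 96/(-9) = 70 - ⅑*96 = 70 - 32/3 = 178/3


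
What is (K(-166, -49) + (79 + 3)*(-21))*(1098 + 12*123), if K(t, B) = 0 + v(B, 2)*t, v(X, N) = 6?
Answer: -6996132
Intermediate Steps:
K(t, B) = 6*t (K(t, B) = 0 + 6*t = 6*t)
(K(-166, -49) + (79 + 3)*(-21))*(1098 + 12*123) = (6*(-166) + (79 + 3)*(-21))*(1098 + 12*123) = (-996 + 82*(-21))*(1098 + 1476) = (-996 - 1722)*2574 = -2718*2574 = -6996132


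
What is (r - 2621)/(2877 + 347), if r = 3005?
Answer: 48/403 ≈ 0.11911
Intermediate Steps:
(r - 2621)/(2877 + 347) = (3005 - 2621)/(2877 + 347) = 384/3224 = 384*(1/3224) = 48/403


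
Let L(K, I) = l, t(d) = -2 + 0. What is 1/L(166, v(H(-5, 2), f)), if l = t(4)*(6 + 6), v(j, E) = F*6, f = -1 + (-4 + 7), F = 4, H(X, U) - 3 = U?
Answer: -1/24 ≈ -0.041667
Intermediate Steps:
H(X, U) = 3 + U
t(d) = -2
f = 2 (f = -1 + 3 = 2)
v(j, E) = 24 (v(j, E) = 4*6 = 24)
l = -24 (l = -2*(6 + 6) = -2*12 = -24)
L(K, I) = -24
1/L(166, v(H(-5, 2), f)) = 1/(-24) = -1/24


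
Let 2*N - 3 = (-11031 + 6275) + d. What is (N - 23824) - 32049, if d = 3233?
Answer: -56633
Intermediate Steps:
N = -760 (N = 3/2 + ((-11031 + 6275) + 3233)/2 = 3/2 + (-4756 + 3233)/2 = 3/2 + (½)*(-1523) = 3/2 - 1523/2 = -760)
(N - 23824) - 32049 = (-760 - 23824) - 32049 = -24584 - 32049 = -56633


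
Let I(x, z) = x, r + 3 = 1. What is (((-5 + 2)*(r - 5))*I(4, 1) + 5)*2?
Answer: 178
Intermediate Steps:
r = -2 (r = -3 + 1 = -2)
(((-5 + 2)*(r - 5))*I(4, 1) + 5)*2 = (((-5 + 2)*(-2 - 5))*4 + 5)*2 = (-3*(-7)*4 + 5)*2 = (21*4 + 5)*2 = (84 + 5)*2 = 89*2 = 178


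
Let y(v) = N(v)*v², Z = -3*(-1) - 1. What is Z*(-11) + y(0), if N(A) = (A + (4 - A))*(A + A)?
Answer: -22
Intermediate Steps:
N(A) = 8*A (N(A) = 4*(2*A) = 8*A)
Z = 2 (Z = 3 - 1 = 2)
y(v) = 8*v³ (y(v) = (8*v)*v² = 8*v³)
Z*(-11) + y(0) = 2*(-11) + 8*0³ = -22 + 8*0 = -22 + 0 = -22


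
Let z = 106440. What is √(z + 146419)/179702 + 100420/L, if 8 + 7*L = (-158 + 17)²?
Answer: 100420/2839 + √252859/179702 ≈ 35.374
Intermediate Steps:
L = 2839 (L = -8/7 + (-158 + 17)²/7 = -8/7 + (⅐)*(-141)² = -8/7 + (⅐)*19881 = -8/7 + 19881/7 = 2839)
√(z + 146419)/179702 + 100420/L = √(106440 + 146419)/179702 + 100420/2839 = √252859*(1/179702) + 100420*(1/2839) = √252859/179702 + 100420/2839 = 100420/2839 + √252859/179702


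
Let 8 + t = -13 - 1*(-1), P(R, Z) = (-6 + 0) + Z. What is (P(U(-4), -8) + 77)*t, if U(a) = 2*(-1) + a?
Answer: -1260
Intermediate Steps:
U(a) = -2 + a
P(R, Z) = -6 + Z
t = -20 (t = -8 + (-13 - 1*(-1)) = -8 + (-13 + 1) = -8 - 12 = -20)
(P(U(-4), -8) + 77)*t = ((-6 - 8) + 77)*(-20) = (-14 + 77)*(-20) = 63*(-20) = -1260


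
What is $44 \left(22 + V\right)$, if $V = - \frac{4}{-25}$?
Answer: $\frac{24376}{25} \approx 975.04$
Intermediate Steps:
$V = \frac{4}{25}$ ($V = \left(-4\right) \left(- \frac{1}{25}\right) = \frac{4}{25} \approx 0.16$)
$44 \left(22 + V\right) = 44 \left(22 + \frac{4}{25}\right) = 44 \cdot \frac{554}{25} = \frac{24376}{25}$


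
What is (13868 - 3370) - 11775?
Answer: -1277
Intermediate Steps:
(13868 - 3370) - 11775 = 10498 - 11775 = -1277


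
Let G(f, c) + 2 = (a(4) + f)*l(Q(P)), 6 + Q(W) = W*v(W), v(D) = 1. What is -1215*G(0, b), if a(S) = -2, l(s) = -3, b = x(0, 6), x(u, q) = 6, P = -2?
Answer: -4860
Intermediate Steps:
Q(W) = -6 + W (Q(W) = -6 + W*1 = -6 + W)
b = 6
G(f, c) = 4 - 3*f (G(f, c) = -2 + (-2 + f)*(-3) = -2 + (6 - 3*f) = 4 - 3*f)
-1215*G(0, b) = -1215*(4 - 3*0) = -1215*(4 + 0) = -1215*4 = -4860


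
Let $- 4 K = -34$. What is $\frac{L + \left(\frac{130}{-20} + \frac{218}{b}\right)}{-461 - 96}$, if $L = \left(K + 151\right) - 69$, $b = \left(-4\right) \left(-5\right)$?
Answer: $- \frac{949}{5570} \approx -0.17038$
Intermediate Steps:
$K = \frac{17}{2}$ ($K = \left(- \frac{1}{4}\right) \left(-34\right) = \frac{17}{2} \approx 8.5$)
$b = 20$
$L = \frac{181}{2}$ ($L = \left(\frac{17}{2} + 151\right) - 69 = \frac{319}{2} - 69 = \frac{181}{2} \approx 90.5$)
$\frac{L + \left(\frac{130}{-20} + \frac{218}{b}\right)}{-461 - 96} = \frac{\frac{181}{2} + \left(\frac{130}{-20} + \frac{218}{20}\right)}{-461 - 96} = \frac{\frac{181}{2} + \left(130 \left(- \frac{1}{20}\right) + 218 \cdot \frac{1}{20}\right)}{-557} = \left(\frac{181}{2} + \left(- \frac{13}{2} + \frac{109}{10}\right)\right) \left(- \frac{1}{557}\right) = \left(\frac{181}{2} + \frac{22}{5}\right) \left(- \frac{1}{557}\right) = \frac{949}{10} \left(- \frac{1}{557}\right) = - \frac{949}{5570}$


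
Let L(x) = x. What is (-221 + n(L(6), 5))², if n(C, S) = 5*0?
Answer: 48841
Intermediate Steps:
n(C, S) = 0
(-221 + n(L(6), 5))² = (-221 + 0)² = (-221)² = 48841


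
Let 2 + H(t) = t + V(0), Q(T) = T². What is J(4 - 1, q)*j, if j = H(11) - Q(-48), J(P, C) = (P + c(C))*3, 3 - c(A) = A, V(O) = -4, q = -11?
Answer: -117249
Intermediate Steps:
c(A) = 3 - A
H(t) = -6 + t (H(t) = -2 + (t - 4) = -2 + (-4 + t) = -6 + t)
J(P, C) = 9 - 3*C + 3*P (J(P, C) = (P + (3 - C))*3 = (3 + P - C)*3 = 9 - 3*C + 3*P)
j = -2299 (j = (-6 + 11) - 1*(-48)² = 5 - 1*2304 = 5 - 2304 = -2299)
J(4 - 1, q)*j = (9 - 3*(-11) + 3*(4 - 1))*(-2299) = (9 + 33 + 3*3)*(-2299) = (9 + 33 + 9)*(-2299) = 51*(-2299) = -117249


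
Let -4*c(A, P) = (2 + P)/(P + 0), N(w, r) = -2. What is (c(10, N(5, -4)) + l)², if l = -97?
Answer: 9409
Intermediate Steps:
c(A, P) = -(2 + P)/(4*P) (c(A, P) = -(2 + P)/(4*(P + 0)) = -(2 + P)/(4*P))
(c(10, N(5, -4)) + l)² = ((¼)*(-2 - 1*(-2))/(-2) - 97)² = ((¼)*(-½)*(-2 + 2) - 97)² = ((¼)*(-½)*0 - 97)² = (0 - 97)² = (-97)² = 9409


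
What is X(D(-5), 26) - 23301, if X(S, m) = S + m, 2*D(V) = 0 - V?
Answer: -46545/2 ≈ -23273.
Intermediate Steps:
D(V) = -V/2 (D(V) = (0 - V)/2 = (-V)/2 = -V/2)
X(D(-5), 26) - 23301 = (-1/2*(-5) + 26) - 23301 = (5/2 + 26) - 23301 = 57/2 - 23301 = -46545/2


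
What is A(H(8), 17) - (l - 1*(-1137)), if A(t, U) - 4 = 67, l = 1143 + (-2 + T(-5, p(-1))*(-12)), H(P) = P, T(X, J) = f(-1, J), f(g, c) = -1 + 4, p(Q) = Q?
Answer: -2171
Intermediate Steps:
f(g, c) = 3
T(X, J) = 3
l = 1105 (l = 1143 + (-2 + 3*(-12)) = 1143 + (-2 - 36) = 1143 - 38 = 1105)
A(t, U) = 71 (A(t, U) = 4 + 67 = 71)
A(H(8), 17) - (l - 1*(-1137)) = 71 - (1105 - 1*(-1137)) = 71 - (1105 + 1137) = 71 - 1*2242 = 71 - 2242 = -2171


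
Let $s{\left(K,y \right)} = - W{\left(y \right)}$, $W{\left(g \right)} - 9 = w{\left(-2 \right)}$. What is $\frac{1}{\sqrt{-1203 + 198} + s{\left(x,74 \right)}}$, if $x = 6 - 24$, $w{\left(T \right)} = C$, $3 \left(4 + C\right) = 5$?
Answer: $- \frac{12}{1889} - \frac{9 i \sqrt{1005}}{9445} \approx -0.0063526 - 0.030208 i$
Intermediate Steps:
$C = - \frac{7}{3}$ ($C = -4 + \frac{1}{3} \cdot 5 = -4 + \frac{5}{3} = - \frac{7}{3} \approx -2.3333$)
$w{\left(T \right)} = - \frac{7}{3}$
$W{\left(g \right)} = \frac{20}{3}$ ($W{\left(g \right)} = 9 - \frac{7}{3} = \frac{20}{3}$)
$x = -18$ ($x = 6 - 24 = -18$)
$s{\left(K,y \right)} = - \frac{20}{3}$ ($s{\left(K,y \right)} = \left(-1\right) \frac{20}{3} = - \frac{20}{3}$)
$\frac{1}{\sqrt{-1203 + 198} + s{\left(x,74 \right)}} = \frac{1}{\sqrt{-1203 + 198} - \frac{20}{3}} = \frac{1}{\sqrt{-1005} - \frac{20}{3}} = \frac{1}{i \sqrt{1005} - \frac{20}{3}} = \frac{1}{- \frac{20}{3} + i \sqrt{1005}}$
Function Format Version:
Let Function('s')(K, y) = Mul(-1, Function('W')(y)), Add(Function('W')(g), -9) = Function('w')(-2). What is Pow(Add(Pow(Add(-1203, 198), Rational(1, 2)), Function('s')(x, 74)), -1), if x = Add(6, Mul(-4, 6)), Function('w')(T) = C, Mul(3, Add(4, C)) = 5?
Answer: Add(Rational(-12, 1889), Mul(Rational(-9, 9445), I, Pow(1005, Rational(1, 2)))) ≈ Add(-0.0063526, Mul(-0.030208, I))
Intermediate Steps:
C = Rational(-7, 3) (C = Add(-4, Mul(Rational(1, 3), 5)) = Add(-4, Rational(5, 3)) = Rational(-7, 3) ≈ -2.3333)
Function('w')(T) = Rational(-7, 3)
Function('W')(g) = Rational(20, 3) (Function('W')(g) = Add(9, Rational(-7, 3)) = Rational(20, 3))
x = -18 (x = Add(6, -24) = -18)
Function('s')(K, y) = Rational(-20, 3) (Function('s')(K, y) = Mul(-1, Rational(20, 3)) = Rational(-20, 3))
Pow(Add(Pow(Add(-1203, 198), Rational(1, 2)), Function('s')(x, 74)), -1) = Pow(Add(Pow(Add(-1203, 198), Rational(1, 2)), Rational(-20, 3)), -1) = Pow(Add(Pow(-1005, Rational(1, 2)), Rational(-20, 3)), -1) = Pow(Add(Mul(I, Pow(1005, Rational(1, 2))), Rational(-20, 3)), -1) = Pow(Add(Rational(-20, 3), Mul(I, Pow(1005, Rational(1, 2)))), -1)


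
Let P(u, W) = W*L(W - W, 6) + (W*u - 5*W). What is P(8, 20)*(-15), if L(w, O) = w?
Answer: -900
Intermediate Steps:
P(u, W) = -5*W + W*u (P(u, W) = W*(W - W) + (W*u - 5*W) = W*0 + (-5*W + W*u) = 0 + (-5*W + W*u) = -5*W + W*u)
P(8, 20)*(-15) = (20*(-5 + 8))*(-15) = (20*3)*(-15) = 60*(-15) = -900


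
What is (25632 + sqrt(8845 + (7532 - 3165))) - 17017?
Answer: 8615 + 6*sqrt(367) ≈ 8729.9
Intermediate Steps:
(25632 + sqrt(8845 + (7532 - 3165))) - 17017 = (25632 + sqrt(8845 + 4367)) - 17017 = (25632 + sqrt(13212)) - 17017 = (25632 + 6*sqrt(367)) - 17017 = 8615 + 6*sqrt(367)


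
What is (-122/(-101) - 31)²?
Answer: 9054081/10201 ≈ 887.57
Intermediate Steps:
(-122/(-101) - 31)² = (-122*(-1/101) - 31)² = (122/101 - 31)² = (-3009/101)² = 9054081/10201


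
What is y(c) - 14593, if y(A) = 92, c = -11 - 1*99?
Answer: -14501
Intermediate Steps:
c = -110 (c = -11 - 99 = -110)
y(c) - 14593 = 92 - 14593 = -14501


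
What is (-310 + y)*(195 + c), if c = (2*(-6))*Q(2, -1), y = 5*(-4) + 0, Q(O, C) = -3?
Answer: -76230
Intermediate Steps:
y = -20 (y = -20 + 0 = -20)
c = 36 (c = (2*(-6))*(-3) = -12*(-3) = 36)
(-310 + y)*(195 + c) = (-310 - 20)*(195 + 36) = -330*231 = -76230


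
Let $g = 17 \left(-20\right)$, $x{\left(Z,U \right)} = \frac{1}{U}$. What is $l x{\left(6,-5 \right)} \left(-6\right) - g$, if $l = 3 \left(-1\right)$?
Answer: $\frac{1682}{5} \approx 336.4$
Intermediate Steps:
$l = -3$
$g = -340$
$l x{\left(6,-5 \right)} \left(-6\right) - g = - \frac{3}{-5} \left(-6\right) - -340 = \left(-3\right) \left(- \frac{1}{5}\right) \left(-6\right) + 340 = \frac{3}{5} \left(-6\right) + 340 = - \frac{18}{5} + 340 = \frac{1682}{5}$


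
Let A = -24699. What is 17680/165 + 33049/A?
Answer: 9582783/90563 ≈ 105.81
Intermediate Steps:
17680/165 + 33049/A = 17680/165 + 33049/(-24699) = 17680*(1/165) + 33049*(-1/24699) = 3536/33 - 33049/24699 = 9582783/90563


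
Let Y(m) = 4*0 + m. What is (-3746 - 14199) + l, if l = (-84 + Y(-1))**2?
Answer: -10720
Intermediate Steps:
Y(m) = m (Y(m) = 0 + m = m)
l = 7225 (l = (-84 - 1)**2 = (-85)**2 = 7225)
(-3746 - 14199) + l = (-3746 - 14199) + 7225 = -17945 + 7225 = -10720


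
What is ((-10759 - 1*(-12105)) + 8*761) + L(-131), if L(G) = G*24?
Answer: 4290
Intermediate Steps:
L(G) = 24*G
((-10759 - 1*(-12105)) + 8*761) + L(-131) = ((-10759 - 1*(-12105)) + 8*761) + 24*(-131) = ((-10759 + 12105) + 6088) - 3144 = (1346 + 6088) - 3144 = 7434 - 3144 = 4290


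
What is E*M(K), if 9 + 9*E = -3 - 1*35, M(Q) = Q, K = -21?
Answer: 329/3 ≈ 109.67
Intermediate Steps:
E = -47/9 (E = -1 + (-3 - 1*35)/9 = -1 + (-3 - 35)/9 = -1 + (⅑)*(-38) = -1 - 38/9 = -47/9 ≈ -5.2222)
E*M(K) = -47/9*(-21) = 329/3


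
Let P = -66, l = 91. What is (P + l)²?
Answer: 625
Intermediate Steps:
(P + l)² = (-66 + 91)² = 25² = 625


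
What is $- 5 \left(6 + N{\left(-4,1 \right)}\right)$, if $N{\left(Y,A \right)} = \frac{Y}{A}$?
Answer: $-10$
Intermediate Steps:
$- 5 \left(6 + N{\left(-4,1 \right)}\right) = - 5 \left(6 - \frac{4}{1}\right) = - 5 \left(6 - 4\right) = \left(-5\right) 2 = -10$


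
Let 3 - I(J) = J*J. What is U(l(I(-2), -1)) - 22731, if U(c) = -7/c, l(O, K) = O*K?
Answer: -22738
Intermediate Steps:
I(J) = 3 - J² (I(J) = 3 - J*J = 3 - J²)
l(O, K) = K*O
U(l(I(-2), -1)) - 22731 = -7*(-1/(3 - 1*(-2)²)) - 22731 = -7*(-1/(3 - 1*4)) - 22731 = -7*(-1/(3 - 4)) - 22731 = -7/((-1*(-1))) - 22731 = -7/1 - 22731 = -7*1 - 22731 = -7 - 22731 = -22738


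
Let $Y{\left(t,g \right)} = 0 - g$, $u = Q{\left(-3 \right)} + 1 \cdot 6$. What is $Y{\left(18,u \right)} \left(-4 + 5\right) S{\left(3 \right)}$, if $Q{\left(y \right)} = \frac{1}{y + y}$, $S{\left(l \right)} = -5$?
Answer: $\frac{175}{6} \approx 29.167$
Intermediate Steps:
$Q{\left(y \right)} = \frac{1}{2 y}$
$u = \frac{35}{6}$ ($u = \frac{1}{2 \left(-3\right)} + 1 \cdot 6 = \frac{1}{2} \left(- \frac{1}{3}\right) + 6 = - \frac{1}{6} + 6 = \frac{35}{6} \approx 5.8333$)
$Y{\left(t,g \right)} = - g$
$Y{\left(18,u \right)} \left(-4 + 5\right) S{\left(3 \right)} = \left(-1\right) \frac{35}{6} \left(-4 + 5\right) \left(-5\right) = - \frac{35 \cdot 1 \left(-5\right)}{6} = \left(- \frac{35}{6}\right) \left(-5\right) = \frac{175}{6}$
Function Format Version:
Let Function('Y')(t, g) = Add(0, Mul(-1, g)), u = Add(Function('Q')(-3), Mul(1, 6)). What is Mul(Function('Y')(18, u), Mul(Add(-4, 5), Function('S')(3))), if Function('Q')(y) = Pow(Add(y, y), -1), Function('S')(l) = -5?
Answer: Rational(175, 6) ≈ 29.167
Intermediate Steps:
Function('Q')(y) = Mul(Rational(1, 2), Pow(y, -1)) (Function('Q')(y) = Pow(Mul(2, y), -1) = Mul(Rational(1, 2), Pow(y, -1)))
u = Rational(35, 6) (u = Add(Mul(Rational(1, 2), Pow(-3, -1)), Mul(1, 6)) = Add(Mul(Rational(1, 2), Rational(-1, 3)), 6) = Add(Rational(-1, 6), 6) = Rational(35, 6) ≈ 5.8333)
Function('Y')(t, g) = Mul(-1, g)
Mul(Function('Y')(18, u), Mul(Add(-4, 5), Function('S')(3))) = Mul(Mul(-1, Rational(35, 6)), Mul(Add(-4, 5), -5)) = Mul(Rational(-35, 6), Mul(1, -5)) = Mul(Rational(-35, 6), -5) = Rational(175, 6)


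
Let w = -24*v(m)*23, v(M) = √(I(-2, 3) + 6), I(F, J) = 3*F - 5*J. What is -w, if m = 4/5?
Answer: 552*I*√15 ≈ 2137.9*I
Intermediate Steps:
m = ⅘ (m = 4*(⅕) = ⅘ ≈ 0.80000)
I(F, J) = -5*J + 3*F
v(M) = I*√15 (v(M) = √((-5*3 + 3*(-2)) + 6) = √((-15 - 6) + 6) = √(-21 + 6) = √(-15) = I*√15)
w = -552*I*√15 (w = -24*I*√15*23 = -552*I*√15 ≈ -2137.9*I)
-w = -(-552)*I*√15 = 552*I*√15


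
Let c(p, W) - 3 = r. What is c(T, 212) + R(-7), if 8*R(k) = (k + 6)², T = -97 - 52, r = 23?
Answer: 209/8 ≈ 26.125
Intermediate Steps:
T = -149
c(p, W) = 26 (c(p, W) = 3 + 23 = 26)
R(k) = (6 + k)²/8 (R(k) = (k + 6)²/8 = (6 + k)²/8)
c(T, 212) + R(-7) = 26 + (6 - 7)²/8 = 26 + (⅛)*(-1)² = 26 + (⅛)*1 = 26 + ⅛ = 209/8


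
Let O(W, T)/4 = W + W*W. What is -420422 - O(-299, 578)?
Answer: -776830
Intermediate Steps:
O(W, T) = 4*W + 4*W**2 (O(W, T) = 4*(W + W*W) = 4*(W + W**2) = 4*W + 4*W**2)
-420422 - O(-299, 578) = -420422 - 4*(-299)*(1 - 299) = -420422 - 4*(-299)*(-298) = -420422 - 1*356408 = -420422 - 356408 = -776830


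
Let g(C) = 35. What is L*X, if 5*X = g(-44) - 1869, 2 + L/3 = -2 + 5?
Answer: -5502/5 ≈ -1100.4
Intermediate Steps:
L = 3 (L = -6 + 3*(-2 + 5) = -6 + 3*3 = -6 + 9 = 3)
X = -1834/5 (X = (35 - 1869)/5 = (1/5)*(-1834) = -1834/5 ≈ -366.80)
L*X = 3*(-1834/5) = -5502/5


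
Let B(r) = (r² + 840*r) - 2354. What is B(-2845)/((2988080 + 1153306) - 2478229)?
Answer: 5701871/1663157 ≈ 3.4283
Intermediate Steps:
B(r) = -2354 + r² + 840*r
B(-2845)/((2988080 + 1153306) - 2478229) = (-2354 + (-2845)² + 840*(-2845))/((2988080 + 1153306) - 2478229) = (-2354 + 8094025 - 2389800)/(4141386 - 2478229) = 5701871/1663157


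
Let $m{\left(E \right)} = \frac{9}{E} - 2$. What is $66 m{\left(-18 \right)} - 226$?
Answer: $-391$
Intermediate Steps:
$m{\left(E \right)} = -2 + \frac{9}{E}$
$66 m{\left(-18 \right)} - 226 = 66 \left(-2 + \frac{9}{-18}\right) - 226 = 66 \left(-2 + 9 \left(- \frac{1}{18}\right)\right) - 226 = 66 \left(-2 - \frac{1}{2}\right) - 226 = 66 \left(- \frac{5}{2}\right) - 226 = -165 - 226 = -391$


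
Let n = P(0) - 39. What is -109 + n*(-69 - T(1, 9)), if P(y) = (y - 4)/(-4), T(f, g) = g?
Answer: 2855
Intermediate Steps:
P(y) = 1 - y/4 (P(y) = -(-4 + y)/4 = 1 - y/4)
n = -38 (n = (1 - ¼*0) - 39 = (1 + 0) - 39 = 1 - 39 = -38)
-109 + n*(-69 - T(1, 9)) = -109 - 38*(-69 - 1*9) = -109 - 38*(-69 - 9) = -109 - 38*(-78) = -109 + 2964 = 2855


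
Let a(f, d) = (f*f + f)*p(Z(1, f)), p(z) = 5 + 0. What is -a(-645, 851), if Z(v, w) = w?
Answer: -2076900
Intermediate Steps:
p(z) = 5
a(f, d) = 5*f + 5*f² (a(f, d) = (f*f + f)*5 = (f² + f)*5 = (f + f²)*5 = 5*f + 5*f²)
-a(-645, 851) = -5*(-645)*(1 - 645) = -5*(-645)*(-644) = -1*2076900 = -2076900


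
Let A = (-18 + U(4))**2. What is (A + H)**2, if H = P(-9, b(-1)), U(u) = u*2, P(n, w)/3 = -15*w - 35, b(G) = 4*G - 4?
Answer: 126025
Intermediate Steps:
b(G) = -4 + 4*G
P(n, w) = -105 - 45*w (P(n, w) = 3*(-15*w - 35) = 3*(-35 - 15*w) = -105 - 45*w)
U(u) = 2*u
A = 100 (A = (-18 + 2*4)**2 = (-18 + 8)**2 = (-10)**2 = 100)
H = 255 (H = -105 - 45*(-4 + 4*(-1)) = -105 - 45*(-4 - 4) = -105 - 45*(-8) = -105 + 360 = 255)
(A + H)**2 = (100 + 255)**2 = 355**2 = 126025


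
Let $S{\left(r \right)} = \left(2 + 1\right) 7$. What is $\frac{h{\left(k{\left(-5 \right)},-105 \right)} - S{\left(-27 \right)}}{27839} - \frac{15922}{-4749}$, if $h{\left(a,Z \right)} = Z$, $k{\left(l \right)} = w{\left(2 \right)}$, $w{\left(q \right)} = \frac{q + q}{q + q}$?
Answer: $\frac{63236312}{18886773} \approx 3.3482$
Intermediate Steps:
$w{\left(q \right)} = 1$ ($w{\left(q \right)} = \frac{2 q}{2 q} = 2 q \frac{1}{2 q} = 1$)
$k{\left(l \right)} = 1$
$S{\left(r \right)} = 21$ ($S{\left(r \right)} = 3 \cdot 7 = 21$)
$\frac{h{\left(k{\left(-5 \right)},-105 \right)} - S{\left(-27 \right)}}{27839} - \frac{15922}{-4749} = \frac{-105 - 21}{27839} - \frac{15922}{-4749} = \left(-105 - 21\right) \frac{1}{27839} - - \frac{15922}{4749} = \left(-126\right) \frac{1}{27839} + \frac{15922}{4749} = - \frac{18}{3977} + \frac{15922}{4749} = \frac{63236312}{18886773}$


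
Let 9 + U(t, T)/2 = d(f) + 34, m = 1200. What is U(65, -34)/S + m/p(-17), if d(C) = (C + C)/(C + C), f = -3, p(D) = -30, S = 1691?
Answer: -67588/1691 ≈ -39.969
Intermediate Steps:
d(C) = 1 (d(C) = (2*C)/((2*C)) = (2*C)*(1/(2*C)) = 1)
U(t, T) = 52 (U(t, T) = -18 + 2*(1 + 34) = -18 + 2*35 = -18 + 70 = 52)
U(65, -34)/S + m/p(-17) = 52/1691 + 1200/(-30) = 52*(1/1691) + 1200*(-1/30) = 52/1691 - 40 = -67588/1691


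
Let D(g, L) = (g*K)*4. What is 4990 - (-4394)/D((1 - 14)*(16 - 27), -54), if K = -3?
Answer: 329171/66 ≈ 4987.4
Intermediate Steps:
D(g, L) = -12*g (D(g, L) = (g*(-3))*4 = -3*g*4 = -12*g)
4990 - (-4394)/D((1 - 14)*(16 - 27), -54) = 4990 - (-4394)/((-12*(1 - 14)*(16 - 27))) = 4990 - (-4394)/((-(-156)*(-11))) = 4990 - (-4394)/((-12*143)) = 4990 - (-4394)/(-1716) = 4990 - (-4394)*(-1)/1716 = 4990 - 1*169/66 = 4990 - 169/66 = 329171/66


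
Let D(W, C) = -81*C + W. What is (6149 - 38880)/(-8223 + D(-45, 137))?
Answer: 32731/19365 ≈ 1.6902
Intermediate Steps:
D(W, C) = W - 81*C
(6149 - 38880)/(-8223 + D(-45, 137)) = (6149 - 38880)/(-8223 + (-45 - 81*137)) = -32731/(-8223 + (-45 - 11097)) = -32731/(-8223 - 11142) = -32731/(-19365) = -32731*(-1/19365) = 32731/19365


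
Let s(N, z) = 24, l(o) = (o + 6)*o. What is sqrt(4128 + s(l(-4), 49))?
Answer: 2*sqrt(1038) ≈ 64.436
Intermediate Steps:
l(o) = o*(6 + o) (l(o) = (6 + o)*o = o*(6 + o))
sqrt(4128 + s(l(-4), 49)) = sqrt(4128 + 24) = sqrt(4152) = 2*sqrt(1038)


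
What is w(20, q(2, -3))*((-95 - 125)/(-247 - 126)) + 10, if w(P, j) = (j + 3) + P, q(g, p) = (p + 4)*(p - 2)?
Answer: 7690/373 ≈ 20.617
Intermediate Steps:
q(g, p) = (-2 + p)*(4 + p) (q(g, p) = (4 + p)*(-2 + p) = (-2 + p)*(4 + p))
w(P, j) = 3 + P + j (w(P, j) = (3 + j) + P = 3 + P + j)
w(20, q(2, -3))*((-95 - 125)/(-247 - 126)) + 10 = (3 + 20 + (-8 + (-3)² + 2*(-3)))*((-95 - 125)/(-247 - 126)) + 10 = (3 + 20 + (-8 + 9 - 6))*(-220/(-373)) + 10 = (3 + 20 - 5)*(-220*(-1/373)) + 10 = 18*(220/373) + 10 = 3960/373 + 10 = 7690/373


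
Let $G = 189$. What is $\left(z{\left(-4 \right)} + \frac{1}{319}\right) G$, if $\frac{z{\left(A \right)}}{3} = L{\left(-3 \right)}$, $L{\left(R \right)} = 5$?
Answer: $\frac{904554}{319} \approx 2835.6$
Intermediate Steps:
$z{\left(A \right)} = 15$ ($z{\left(A \right)} = 3 \cdot 5 = 15$)
$\left(z{\left(-4 \right)} + \frac{1}{319}\right) G = \left(15 + \frac{1}{319}\right) 189 = \frac{4786}{319} \cdot 189 = \frac{904554}{319}$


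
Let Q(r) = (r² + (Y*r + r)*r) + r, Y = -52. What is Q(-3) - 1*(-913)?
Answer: 460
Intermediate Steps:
Q(r) = r - 50*r² (Q(r) = (r² + (-52*r + r)*r) + r = (r² + (-51*r)*r) + r = (r² - 51*r²) + r = -50*r² + r = r - 50*r²)
Q(-3) - 1*(-913) = -3*(1 - 50*(-3)) - 1*(-913) = -3*(1 + 150) + 913 = -3*151 + 913 = -453 + 913 = 460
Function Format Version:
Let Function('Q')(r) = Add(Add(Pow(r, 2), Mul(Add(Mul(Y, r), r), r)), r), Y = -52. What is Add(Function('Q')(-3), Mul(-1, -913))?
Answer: 460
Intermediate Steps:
Function('Q')(r) = Add(r, Mul(-50, Pow(r, 2))) (Function('Q')(r) = Add(Add(Pow(r, 2), Mul(Add(Mul(-52, r), r), r)), r) = Add(Add(Pow(r, 2), Mul(Mul(-51, r), r)), r) = Add(Add(Pow(r, 2), Mul(-51, Pow(r, 2))), r) = Add(Mul(-50, Pow(r, 2)), r) = Add(r, Mul(-50, Pow(r, 2))))
Add(Function('Q')(-3), Mul(-1, -913)) = Add(Mul(-3, Add(1, Mul(-50, -3))), Mul(-1, -913)) = Add(Mul(-3, Add(1, 150)), 913) = Add(Mul(-3, 151), 913) = Add(-453, 913) = 460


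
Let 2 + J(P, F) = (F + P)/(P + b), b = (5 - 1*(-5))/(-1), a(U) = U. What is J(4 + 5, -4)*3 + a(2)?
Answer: -19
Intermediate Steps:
b = -10 (b = (5 + 5)*(-1) = 10*(-1) = -10)
J(P, F) = -2 + (F + P)/(-10 + P) (J(P, F) = -2 + (F + P)/(P - 10) = -2 + (F + P)/(-10 + P))
J(4 + 5, -4)*3 + a(2) = ((20 - 4 - (4 + 5))/(-10 + (4 + 5)))*3 + 2 = ((20 - 4 - 1*9)/(-10 + 9))*3 + 2 = ((20 - 4 - 9)/(-1))*3 + 2 = -1*7*3 + 2 = -7*3 + 2 = -21 + 2 = -19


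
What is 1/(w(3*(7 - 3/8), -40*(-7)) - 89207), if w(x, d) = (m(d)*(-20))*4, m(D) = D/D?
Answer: -1/89287 ≈ -1.1200e-5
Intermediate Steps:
m(D) = 1
w(x, d) = -80 (w(x, d) = (1*(-20))*4 = -20*4 = -80)
1/(w(3*(7 - 3/8), -40*(-7)) - 89207) = 1/(-80 - 89207) = 1/(-89287) = -1/89287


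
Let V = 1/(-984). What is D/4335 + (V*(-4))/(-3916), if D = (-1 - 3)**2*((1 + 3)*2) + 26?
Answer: 49449803/1392020520 ≈ 0.035524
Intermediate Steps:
V = -1/984 ≈ -0.0010163
D = 154 (D = (-4)**2*(4*2) + 26 = 16*8 + 26 = 128 + 26 = 154)
D/4335 + (V*(-4))/(-3916) = 154/4335 - 1/984*(-4)/(-3916) = 154*(1/4335) + (1/246)*(-1/3916) = 154/4335 - 1/963336 = 49449803/1392020520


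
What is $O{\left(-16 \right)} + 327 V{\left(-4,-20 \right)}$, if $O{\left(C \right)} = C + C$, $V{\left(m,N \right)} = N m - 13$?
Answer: $21877$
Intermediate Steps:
$V{\left(m,N \right)} = -13 + N m$
$O{\left(C \right)} = 2 C$
$O{\left(-16 \right)} + 327 V{\left(-4,-20 \right)} = 2 \left(-16\right) + 327 \left(-13 - -80\right) = -32 + 327 \left(-13 + 80\right) = -32 + 327 \cdot 67 = -32 + 21909 = 21877$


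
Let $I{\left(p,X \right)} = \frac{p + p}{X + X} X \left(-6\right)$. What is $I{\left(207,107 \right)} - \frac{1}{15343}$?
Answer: $- \frac{19056007}{15343} \approx -1242.0$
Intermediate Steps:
$I{\left(p,X \right)} = - 6 p$ ($I{\left(p,X \right)} = \frac{2 p}{2 X} X \left(-6\right) = 2 p \frac{1}{2 X} X \left(-6\right) = \frac{p}{X} X \left(-6\right) = p \left(-6\right) = - 6 p$)
$I{\left(207,107 \right)} - \frac{1}{15343} = \left(-6\right) 207 - \frac{1}{15343} = -1242 - \frac{1}{15343} = - \frac{19056007}{15343}$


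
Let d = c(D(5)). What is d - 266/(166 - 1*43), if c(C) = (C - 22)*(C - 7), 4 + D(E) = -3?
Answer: 49672/123 ≈ 403.84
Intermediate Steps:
D(E) = -7 (D(E) = -4 - 3 = -7)
c(C) = (-22 + C)*(-7 + C)
d = 406 (d = 154 + (-7)² - 29*(-7) = 154 + 49 + 203 = 406)
d - 266/(166 - 1*43) = 406 - 266/(166 - 1*43) = 406 - 266/(166 - 43) = 406 - 266/123 = 49672/123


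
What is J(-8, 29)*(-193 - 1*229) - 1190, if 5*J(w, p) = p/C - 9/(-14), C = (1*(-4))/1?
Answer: -8853/14 ≈ -632.36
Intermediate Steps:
C = -4 (C = -4*1 = -4)
J(w, p) = 9/70 - p/20 (J(w, p) = (p/(-4) - 9/(-14))/5 = (p*(-1/4) - 9*(-1/14))/5 = (-p/4 + 9/14)/5 = (9/14 - p/4)/5 = 9/70 - p/20)
J(-8, 29)*(-193 - 1*229) - 1190 = (9/70 - 1/20*29)*(-193 - 1*229) - 1190 = (9/70 - 29/20)*(-193 - 229) - 1190 = -37/28*(-422) - 1190 = 7807/14 - 1190 = -8853/14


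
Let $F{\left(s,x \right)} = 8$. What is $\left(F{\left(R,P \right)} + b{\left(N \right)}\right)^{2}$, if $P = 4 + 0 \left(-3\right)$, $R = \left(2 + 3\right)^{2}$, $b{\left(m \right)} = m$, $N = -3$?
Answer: $25$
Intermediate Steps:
$R = 25$ ($R = 5^{2} = 25$)
$P = 4$ ($P = 4 + 0 = 4$)
$\left(F{\left(R,P \right)} + b{\left(N \right)}\right)^{2} = \left(8 - 3\right)^{2} = 5^{2} = 25$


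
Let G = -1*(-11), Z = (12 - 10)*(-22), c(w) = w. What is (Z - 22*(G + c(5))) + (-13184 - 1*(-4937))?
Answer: -8643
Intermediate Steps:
Z = -44 (Z = 2*(-22) = -44)
G = 11
(Z - 22*(G + c(5))) + (-13184 - 1*(-4937)) = (-44 - 22*(11 + 5)) + (-13184 - 1*(-4937)) = (-44 - 22*16) + (-13184 + 4937) = (-44 - 352) - 8247 = -396 - 8247 = -8643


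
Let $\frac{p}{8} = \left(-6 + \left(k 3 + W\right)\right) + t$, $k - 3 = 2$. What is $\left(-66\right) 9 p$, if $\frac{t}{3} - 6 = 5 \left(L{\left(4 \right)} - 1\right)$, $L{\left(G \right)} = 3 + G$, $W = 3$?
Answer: $-570240$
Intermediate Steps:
$k = 5$ ($k = 3 + 2 = 5$)
$t = 108$ ($t = 18 + 3 \cdot 5 \left(\left(3 + 4\right) - 1\right) = 18 + 3 \cdot 5 \left(7 - 1\right) = 18 + 3 \cdot 5 \cdot 6 = 18 + 3 \cdot 30 = 18 + 90 = 108$)
$p = 960$ ($p = 8 \left(\left(-6 + \left(5 \cdot 3 + 3\right)\right) + 108\right) = 8 \left(\left(-6 + \left(15 + 3\right)\right) + 108\right) = 8 \left(\left(-6 + 18\right) + 108\right) = 8 \left(12 + 108\right) = 8 \cdot 120 = 960$)
$\left(-66\right) 9 p = \left(-66\right) 9 \cdot 960 = \left(-594\right) 960 = -570240$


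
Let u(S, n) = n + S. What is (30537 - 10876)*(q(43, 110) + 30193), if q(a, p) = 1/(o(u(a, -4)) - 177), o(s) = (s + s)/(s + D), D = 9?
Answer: 832855118631/1403 ≈ 5.9362e+8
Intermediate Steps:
u(S, n) = S + n
o(s) = 2*s/(9 + s) (o(s) = (s + s)/(s + 9) = (2*s)/(9 + s) = 2*s/(9 + s))
q(a, p) = 1/(-177 + 2*(-4 + a)/(5 + a)) (q(a, p) = 1/(2*(a - 4)/(9 + (a - 4)) - 177) = 1/(2*(-4 + a)/(9 + (-4 + a)) - 177) = 1/(2*(-4 + a)/(5 + a) - 177) = 1/(-177 + 2*(-4 + a)/(5 + a)))
(30537 - 10876)*(q(43, 110) + 30193) = (30537 - 10876)*((5 + 43)/(-893 - 175*43) + 30193) = 19661*(48/(-893 - 7525) + 30193) = 19661*(48/(-8418) + 30193) = 19661*(-1/8418*48 + 30193) = 19661*(-8/1403 + 30193) = 19661*(42360771/1403) = 832855118631/1403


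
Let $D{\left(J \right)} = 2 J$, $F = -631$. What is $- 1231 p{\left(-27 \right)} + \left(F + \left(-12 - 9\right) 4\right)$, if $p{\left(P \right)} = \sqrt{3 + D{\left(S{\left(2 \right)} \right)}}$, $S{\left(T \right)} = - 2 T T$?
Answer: $-715 - 1231 i \sqrt{13} \approx -715.0 - 4438.4 i$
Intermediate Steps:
$S{\left(T \right)} = - 2 T^{2}$
$p{\left(P \right)} = i \sqrt{13}$ ($p{\left(P \right)} = \sqrt{3 + 2 \left(- 2 \cdot 2^{2}\right)} = \sqrt{3 + 2 \left(\left(-2\right) 4\right)} = \sqrt{3 + 2 \left(-8\right)} = \sqrt{3 - 16} = \sqrt{-13} = i \sqrt{13}$)
$- 1231 p{\left(-27 \right)} + \left(F + \left(-12 - 9\right) 4\right) = - 1231 i \sqrt{13} - \left(631 - \left(-12 - 9\right) 4\right) = - 1231 i \sqrt{13} - 715 = -715 - 1231 i \sqrt{13}$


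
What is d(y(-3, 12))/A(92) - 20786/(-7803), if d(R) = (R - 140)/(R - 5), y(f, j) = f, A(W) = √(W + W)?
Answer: 20786/7803 + 143*√46/736 ≈ 3.9816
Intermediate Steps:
A(W) = √2*√W (A(W) = √(2*W) = √2*√W)
d(R) = (-140 + R)/(-5 + R)
d(y(-3, 12))/A(92) - 20786/(-7803) = ((-140 - 3)/(-5 - 3))/((√2*√92)) - 20786/(-7803) = (-143/(-8))/((√2*(2*√23))) - 20786*(-1/7803) = (-⅛*(-143))/((2*√46)) + 20786/7803 = 143*(√46/92)/8 + 20786/7803 = 143*√46/736 + 20786/7803 = 20786/7803 + 143*√46/736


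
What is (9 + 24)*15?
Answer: 495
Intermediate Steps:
(9 + 24)*15 = 33*15 = 495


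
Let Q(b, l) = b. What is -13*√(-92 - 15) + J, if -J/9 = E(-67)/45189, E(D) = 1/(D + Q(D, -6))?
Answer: 1/672814 - 13*I*√107 ≈ 1.4863e-6 - 134.47*I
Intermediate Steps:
E(D) = 1/(2*D) (E(D) = 1/(D + D) = 1/(2*D))
J = 1/672814 (J = -9*(½)/(-67)/45189 = -9*(½)*(-1/67)/45189 = -(-9)/(134*45189) = -9*(-1/6055326) = 1/672814 ≈ 1.4863e-6)
-13*√(-92 - 15) + J = -13*√(-92 - 15) + 1/672814 = -13*I*√107 + 1/672814 = 1/672814 - 13*I*√107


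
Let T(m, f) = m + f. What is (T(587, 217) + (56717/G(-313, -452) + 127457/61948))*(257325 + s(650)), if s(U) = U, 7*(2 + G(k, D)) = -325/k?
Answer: -113744334184728525/14783708 ≈ -7.6939e+9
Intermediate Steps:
G(k, D) = -2 - 325/(7*k) (G(k, D) = -2 + (-325/k)/7 = -2 - 325/(7*k))
T(m, f) = f + m
(T(587, 217) + (56717/G(-313, -452) + 127457/61948))*(257325 + s(650)) = ((217 + 587) + (56717/(-2 - 325/7/(-313)) + 127457/61948))*(257325 + 650) = (804 + (56717/(-2 - 325/7*(-1/313)) + 127457*(1/61948)))*257975 = (804 + (56717/(-2 + 325/2191) + 127457/61948))*257975 = (804 + (56717/(-4057/2191) + 127457/61948))*257975 = (804 + (56717*(-2191/4057) + 127457/61948))*257975 = (804 + (-124266947/4057 + 127457/61948))*257975 = (804 - 7697571739707/251323036)*257975 = -7495508018763/251323036*257975 = -113744334184728525/14783708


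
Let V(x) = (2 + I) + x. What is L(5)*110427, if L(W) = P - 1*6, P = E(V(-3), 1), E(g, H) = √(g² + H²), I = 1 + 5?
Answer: -662562 + 110427*√26 ≈ -99493.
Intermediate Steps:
I = 6
V(x) = 8 + x (V(x) = (2 + 6) + x = 8 + x)
E(g, H) = √(H² + g²)
P = √26 (P = √(1² + (8 - 3)²) = √(1 + 5²) = √(1 + 25) = √26 ≈ 5.0990)
L(W) = -6 + √26 (L(W) = √26 - 1*6 = √26 - 6 = -6 + √26)
L(5)*110427 = (-6 + √26)*110427 = -662562 + 110427*√26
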